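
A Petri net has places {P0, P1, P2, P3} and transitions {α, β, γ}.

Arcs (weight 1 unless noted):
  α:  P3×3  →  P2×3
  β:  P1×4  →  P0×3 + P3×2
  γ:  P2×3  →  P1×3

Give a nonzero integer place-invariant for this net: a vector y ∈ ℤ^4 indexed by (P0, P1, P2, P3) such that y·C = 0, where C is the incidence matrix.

Incidence matrix C (rows=places, cols=transitions):
        α    β    γ
   P0   0    3    0
   P1   0   -4    3
   P2   3    0   -3
   P3  -3    2    0

Candidate y = [2, 3, 3, 3]; check y·C column-wise:
  col α: 2·0 + 3·0 + 3·3 + 3·-3 = 0
  col β: 2·3 + 3·-4 + 3·0 + 3·2 = 0
  col γ: 2·0 + 3·3 + 3·-3 + 3·0 = 0

y = (P0:2, P1:3, P2:3, P3:3)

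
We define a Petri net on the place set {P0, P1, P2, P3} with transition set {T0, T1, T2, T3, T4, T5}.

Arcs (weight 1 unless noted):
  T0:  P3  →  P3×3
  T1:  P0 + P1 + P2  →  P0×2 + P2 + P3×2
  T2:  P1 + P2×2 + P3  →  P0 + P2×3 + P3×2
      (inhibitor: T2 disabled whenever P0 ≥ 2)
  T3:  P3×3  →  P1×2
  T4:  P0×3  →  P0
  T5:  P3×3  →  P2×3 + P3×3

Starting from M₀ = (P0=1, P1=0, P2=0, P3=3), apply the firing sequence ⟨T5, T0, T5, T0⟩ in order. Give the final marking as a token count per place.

(P0=1, P1=0, P2=6, P3=7)

step 1: fire T5:  (P0=1, P1=0, P2=0, P3=3) → (P0=1, P1=0, P2=3, P3=3)
step 2: fire T0:  (P0=1, P1=0, P2=3, P3=3) → (P0=1, P1=0, P2=3, P3=5)
step 3: fire T5:  (P0=1, P1=0, P2=3, P3=5) → (P0=1, P1=0, P2=6, P3=5)
step 4: fire T0:  (P0=1, P1=0, P2=6, P3=5) → (P0=1, P1=0, P2=6, P3=7)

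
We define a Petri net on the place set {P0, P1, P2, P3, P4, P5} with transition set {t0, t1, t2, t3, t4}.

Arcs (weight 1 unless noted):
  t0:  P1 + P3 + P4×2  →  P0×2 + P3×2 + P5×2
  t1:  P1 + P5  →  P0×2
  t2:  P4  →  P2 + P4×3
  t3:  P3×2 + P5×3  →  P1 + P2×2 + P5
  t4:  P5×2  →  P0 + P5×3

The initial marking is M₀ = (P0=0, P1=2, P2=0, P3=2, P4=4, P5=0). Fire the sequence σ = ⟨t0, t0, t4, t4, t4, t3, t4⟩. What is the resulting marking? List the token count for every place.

step 1: fire t0:  (P0=0, P1=2, P2=0, P3=2, P4=4, P5=0) → (P0=2, P1=1, P2=0, P3=3, P4=2, P5=2)
step 2: fire t0:  (P0=2, P1=1, P2=0, P3=3, P4=2, P5=2) → (P0=4, P1=0, P2=0, P3=4, P4=0, P5=4)
step 3: fire t4:  (P0=4, P1=0, P2=0, P3=4, P4=0, P5=4) → (P0=5, P1=0, P2=0, P3=4, P4=0, P5=5)
step 4: fire t4:  (P0=5, P1=0, P2=0, P3=4, P4=0, P5=5) → (P0=6, P1=0, P2=0, P3=4, P4=0, P5=6)
step 5: fire t4:  (P0=6, P1=0, P2=0, P3=4, P4=0, P5=6) → (P0=7, P1=0, P2=0, P3=4, P4=0, P5=7)
step 6: fire t3:  (P0=7, P1=0, P2=0, P3=4, P4=0, P5=7) → (P0=7, P1=1, P2=2, P3=2, P4=0, P5=5)
step 7: fire t4:  (P0=7, P1=1, P2=2, P3=2, P4=0, P5=5) → (P0=8, P1=1, P2=2, P3=2, P4=0, P5=6)

(P0=8, P1=1, P2=2, P3=2, P4=0, P5=6)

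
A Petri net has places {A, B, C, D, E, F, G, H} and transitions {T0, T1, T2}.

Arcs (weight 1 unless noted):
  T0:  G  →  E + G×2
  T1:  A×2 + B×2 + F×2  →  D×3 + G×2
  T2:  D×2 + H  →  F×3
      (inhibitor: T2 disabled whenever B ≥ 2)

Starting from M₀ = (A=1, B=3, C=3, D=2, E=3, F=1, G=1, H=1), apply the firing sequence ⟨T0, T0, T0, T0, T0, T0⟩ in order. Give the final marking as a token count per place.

step 1: fire T0:  (A=1, B=3, C=3, D=2, E=3, F=1, G=1, H=1) → (A=1, B=3, C=3, D=2, E=4, F=1, G=2, H=1)
step 2: fire T0:  (A=1, B=3, C=3, D=2, E=4, F=1, G=2, H=1) → (A=1, B=3, C=3, D=2, E=5, F=1, G=3, H=1)
step 3: fire T0:  (A=1, B=3, C=3, D=2, E=5, F=1, G=3, H=1) → (A=1, B=3, C=3, D=2, E=6, F=1, G=4, H=1)
step 4: fire T0:  (A=1, B=3, C=3, D=2, E=6, F=1, G=4, H=1) → (A=1, B=3, C=3, D=2, E=7, F=1, G=5, H=1)
step 5: fire T0:  (A=1, B=3, C=3, D=2, E=7, F=1, G=5, H=1) → (A=1, B=3, C=3, D=2, E=8, F=1, G=6, H=1)
step 6: fire T0:  (A=1, B=3, C=3, D=2, E=8, F=1, G=6, H=1) → (A=1, B=3, C=3, D=2, E=9, F=1, G=7, H=1)

(A=1, B=3, C=3, D=2, E=9, F=1, G=7, H=1)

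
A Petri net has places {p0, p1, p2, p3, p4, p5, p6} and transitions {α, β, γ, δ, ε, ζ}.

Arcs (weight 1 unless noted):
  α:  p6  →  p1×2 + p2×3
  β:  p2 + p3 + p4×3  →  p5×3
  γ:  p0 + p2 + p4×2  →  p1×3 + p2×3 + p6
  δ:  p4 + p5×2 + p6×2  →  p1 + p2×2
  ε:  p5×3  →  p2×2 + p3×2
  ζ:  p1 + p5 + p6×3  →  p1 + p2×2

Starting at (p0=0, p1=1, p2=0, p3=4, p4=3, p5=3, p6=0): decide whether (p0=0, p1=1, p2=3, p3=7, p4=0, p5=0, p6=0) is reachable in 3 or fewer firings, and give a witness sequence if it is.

YES — reachable via ⟨ε, β, ε⟩ (3 firings)

step 1: fire ε:  (p0=0, p1=1, p2=0, p3=4, p4=3, p5=3, p6=0) → (p0=0, p1=1, p2=2, p3=6, p4=3, p5=0, p6=0)
step 2: fire β:  (p0=0, p1=1, p2=2, p3=6, p4=3, p5=0, p6=0) → (p0=0, p1=1, p2=1, p3=5, p4=0, p5=3, p6=0)
step 3: fire ε:  (p0=0, p1=1, p2=1, p3=5, p4=0, p5=3, p6=0) → (p0=0, p1=1, p2=3, p3=7, p4=0, p5=0, p6=0)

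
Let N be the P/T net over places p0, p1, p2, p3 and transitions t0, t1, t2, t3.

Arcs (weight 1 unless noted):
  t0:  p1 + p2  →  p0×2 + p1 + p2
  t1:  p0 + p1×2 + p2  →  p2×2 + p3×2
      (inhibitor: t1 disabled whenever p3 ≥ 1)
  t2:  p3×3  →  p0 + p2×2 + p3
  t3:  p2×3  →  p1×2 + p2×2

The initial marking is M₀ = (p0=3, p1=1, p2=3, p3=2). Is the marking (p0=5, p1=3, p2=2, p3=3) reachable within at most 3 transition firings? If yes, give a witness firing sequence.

NO — not reachable within 3 firings

depth 0: 1 marking
depth 1: 3 markings reached so far
depth 2: 5 markings reached so far
depth 3: 7 markings reached so far
target is not among the 7 markings reachable within 3 steps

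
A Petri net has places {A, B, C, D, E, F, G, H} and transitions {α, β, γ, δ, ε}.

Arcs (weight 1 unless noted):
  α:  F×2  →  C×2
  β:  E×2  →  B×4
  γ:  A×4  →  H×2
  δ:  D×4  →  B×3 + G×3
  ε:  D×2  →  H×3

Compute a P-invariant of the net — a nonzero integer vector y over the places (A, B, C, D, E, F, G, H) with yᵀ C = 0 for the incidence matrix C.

Incidence matrix C (rows=places, cols=transitions):
        α    β    γ    δ    ε
    A   0    0   -4    0    0
    B   0    4    0    3    0
    C   2    0    0    0    0
    D   0    0    0   -4   -2
    E   0   -2    0    0    0
    F  -2    0    0    0    0
    G   0    0    0    3    0
    H   0    0    2    0    3

Candidate y = [0, 0, 1, 0, 0, 1, 0, 0]; check y·C column-wise:
  col α: 1·2 + 1·-2 = 0
  col β: 0·4 + 1·0 + 0·-2 + 1·0 = 0
  col γ: 0·-4 + 1·0 + 1·0 + 0·2 = 0
  col δ: 0·3 + 1·0 + 0·-4 + 1·0 + 0·3 = 0
  col ε: 1·0 + 0·-2 + 1·0 + 0·3 = 0

y = (A:0, B:0, C:1, D:0, E:0, F:1, G:0, H:0)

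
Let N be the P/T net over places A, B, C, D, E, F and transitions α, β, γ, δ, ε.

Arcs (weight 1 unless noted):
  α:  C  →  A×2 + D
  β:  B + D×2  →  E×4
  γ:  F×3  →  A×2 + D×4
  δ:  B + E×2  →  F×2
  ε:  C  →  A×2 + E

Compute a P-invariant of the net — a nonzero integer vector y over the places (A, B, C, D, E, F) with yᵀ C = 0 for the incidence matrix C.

y = (A:1, B:2, C:3, D:1, E:1, F:2)

Incidence matrix C (rows=places, cols=transitions):
        α    β    γ    δ    ε
    A   2    0    2    0    2
    B   0   -1    0   -1    0
    C  -1    0    0    0   -1
    D   1   -2    4    0    0
    E   0    4    0   -2    1
    F   0    0   -3    2    0

Candidate y = [1, 2, 3, 1, 1, 2]; check y·C column-wise:
  col α: 1·2 + 2·0 + 3·-1 + 1·1 + 1·0 + 2·0 = 0
  col β: 1·0 + 2·-1 + 3·0 + 1·-2 + 1·4 + 2·0 = 0
  col γ: 1·2 + 2·0 + 3·0 + 1·4 + 1·0 + 2·-3 = 0
  col δ: 1·0 + 2·-1 + 3·0 + 1·0 + 1·-2 + 2·2 = 0
  col ε: 1·2 + 2·0 + 3·-1 + 1·0 + 1·1 + 2·0 = 0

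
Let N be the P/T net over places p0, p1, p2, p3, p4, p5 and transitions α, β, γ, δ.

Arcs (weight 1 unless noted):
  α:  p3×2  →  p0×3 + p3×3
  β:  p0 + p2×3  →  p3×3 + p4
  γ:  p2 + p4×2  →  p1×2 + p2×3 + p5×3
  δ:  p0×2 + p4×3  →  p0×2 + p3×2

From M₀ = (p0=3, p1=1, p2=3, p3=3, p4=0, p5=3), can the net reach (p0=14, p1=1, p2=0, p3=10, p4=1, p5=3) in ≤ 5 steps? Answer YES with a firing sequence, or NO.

YES — reachable via ⟨α, α, α, α, β⟩ (5 firings)

step 1: fire α:  (p0=3, p1=1, p2=3, p3=3, p4=0, p5=3) → (p0=6, p1=1, p2=3, p3=4, p4=0, p5=3)
step 2: fire α:  (p0=6, p1=1, p2=3, p3=4, p4=0, p5=3) → (p0=9, p1=1, p2=3, p3=5, p4=0, p5=3)
step 3: fire α:  (p0=9, p1=1, p2=3, p3=5, p4=0, p5=3) → (p0=12, p1=1, p2=3, p3=6, p4=0, p5=3)
step 4: fire α:  (p0=12, p1=1, p2=3, p3=6, p4=0, p5=3) → (p0=15, p1=1, p2=3, p3=7, p4=0, p5=3)
step 5: fire β:  (p0=15, p1=1, p2=3, p3=7, p4=0, p5=3) → (p0=14, p1=1, p2=0, p3=10, p4=1, p5=3)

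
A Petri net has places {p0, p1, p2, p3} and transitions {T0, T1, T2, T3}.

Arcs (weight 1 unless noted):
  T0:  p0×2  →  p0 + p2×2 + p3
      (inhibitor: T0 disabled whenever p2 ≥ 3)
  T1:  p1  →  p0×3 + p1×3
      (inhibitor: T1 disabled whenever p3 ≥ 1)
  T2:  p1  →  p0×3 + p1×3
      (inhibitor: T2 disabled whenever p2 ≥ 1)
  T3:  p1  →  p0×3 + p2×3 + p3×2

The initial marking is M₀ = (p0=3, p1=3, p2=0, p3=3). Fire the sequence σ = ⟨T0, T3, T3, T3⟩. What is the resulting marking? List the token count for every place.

step 1: fire T0:  (p0=3, p1=3, p2=0, p3=3) → (p0=2, p1=3, p2=2, p3=4)
step 2: fire T3:  (p0=2, p1=3, p2=2, p3=4) → (p0=5, p1=2, p2=5, p3=6)
step 3: fire T3:  (p0=5, p1=2, p2=5, p3=6) → (p0=8, p1=1, p2=8, p3=8)
step 4: fire T3:  (p0=8, p1=1, p2=8, p3=8) → (p0=11, p1=0, p2=11, p3=10)

(p0=11, p1=0, p2=11, p3=10)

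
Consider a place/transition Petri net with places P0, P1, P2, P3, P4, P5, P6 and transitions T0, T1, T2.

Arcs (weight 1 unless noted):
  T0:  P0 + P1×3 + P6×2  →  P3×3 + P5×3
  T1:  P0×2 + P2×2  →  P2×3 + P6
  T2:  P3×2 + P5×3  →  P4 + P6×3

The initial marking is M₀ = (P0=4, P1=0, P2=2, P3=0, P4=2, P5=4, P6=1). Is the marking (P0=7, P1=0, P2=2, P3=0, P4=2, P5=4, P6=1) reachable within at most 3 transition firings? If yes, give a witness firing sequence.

NO — not reachable within 3 firings

depth 0: 1 marking
depth 1: 2 markings reached so far
depth 2: 3 markings reached so far
depth 3: 3 markings reached so far
(frontier empty at depth 3; search complete)
target is not among the 3 markings reachable within 3 steps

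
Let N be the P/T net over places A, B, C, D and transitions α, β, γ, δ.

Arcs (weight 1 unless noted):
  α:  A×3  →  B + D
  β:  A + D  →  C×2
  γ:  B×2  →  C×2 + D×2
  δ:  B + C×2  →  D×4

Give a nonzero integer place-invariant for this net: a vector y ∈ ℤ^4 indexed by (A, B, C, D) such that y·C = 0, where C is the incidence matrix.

Incidence matrix C (rows=places, cols=transitions):
        α    β    γ    δ
    A  -3   -1    0    0
    B   1    0   -2   -1
    C   0    2    2   -2
    D   1   -1    2    4

Candidate y = [1, 2, 1, 1]; check y·C column-wise:
  col α: 1·-3 + 2·1 + 1·0 + 1·1 = 0
  col β: 1·-1 + 2·0 + 1·2 + 1·-1 = 0
  col γ: 1·0 + 2·-2 + 1·2 + 1·2 = 0
  col δ: 1·0 + 2·-1 + 1·-2 + 1·4 = 0

y = (A:1, B:2, C:1, D:1)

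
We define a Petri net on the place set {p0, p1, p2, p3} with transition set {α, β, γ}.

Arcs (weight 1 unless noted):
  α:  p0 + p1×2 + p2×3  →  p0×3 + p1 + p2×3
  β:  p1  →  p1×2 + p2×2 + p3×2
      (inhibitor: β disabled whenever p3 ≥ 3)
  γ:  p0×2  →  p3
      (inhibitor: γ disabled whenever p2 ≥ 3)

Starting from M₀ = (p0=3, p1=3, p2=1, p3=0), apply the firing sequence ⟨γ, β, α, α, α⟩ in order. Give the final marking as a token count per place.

step 1: fire γ:  (p0=3, p1=3, p2=1, p3=0) → (p0=1, p1=3, p2=1, p3=1)
step 2: fire β:  (p0=1, p1=3, p2=1, p3=1) → (p0=1, p1=4, p2=3, p3=3)
step 3: fire α:  (p0=1, p1=4, p2=3, p3=3) → (p0=3, p1=3, p2=3, p3=3)
step 4: fire α:  (p0=3, p1=3, p2=3, p3=3) → (p0=5, p1=2, p2=3, p3=3)
step 5: fire α:  (p0=5, p1=2, p2=3, p3=3) → (p0=7, p1=1, p2=3, p3=3)

(p0=7, p1=1, p2=3, p3=3)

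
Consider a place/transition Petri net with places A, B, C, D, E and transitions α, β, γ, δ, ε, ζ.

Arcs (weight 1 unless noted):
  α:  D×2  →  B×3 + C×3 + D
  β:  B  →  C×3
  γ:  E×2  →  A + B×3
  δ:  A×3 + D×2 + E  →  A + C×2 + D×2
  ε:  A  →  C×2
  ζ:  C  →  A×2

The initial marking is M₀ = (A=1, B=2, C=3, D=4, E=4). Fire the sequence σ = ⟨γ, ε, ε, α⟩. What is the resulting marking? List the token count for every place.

step 1: fire γ:  (A=1, B=2, C=3, D=4, E=4) → (A=2, B=5, C=3, D=4, E=2)
step 2: fire ε:  (A=2, B=5, C=3, D=4, E=2) → (A=1, B=5, C=5, D=4, E=2)
step 3: fire ε:  (A=1, B=5, C=5, D=4, E=2) → (A=0, B=5, C=7, D=4, E=2)
step 4: fire α:  (A=0, B=5, C=7, D=4, E=2) → (A=0, B=8, C=10, D=3, E=2)

(A=0, B=8, C=10, D=3, E=2)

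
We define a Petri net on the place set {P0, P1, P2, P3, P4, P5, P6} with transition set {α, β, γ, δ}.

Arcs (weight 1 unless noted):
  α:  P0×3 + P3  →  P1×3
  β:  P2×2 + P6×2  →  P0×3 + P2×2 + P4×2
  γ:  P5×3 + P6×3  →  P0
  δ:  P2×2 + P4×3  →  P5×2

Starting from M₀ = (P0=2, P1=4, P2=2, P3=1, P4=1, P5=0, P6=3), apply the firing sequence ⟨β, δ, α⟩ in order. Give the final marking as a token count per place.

step 1: fire β:  (P0=2, P1=4, P2=2, P3=1, P4=1, P5=0, P6=3) → (P0=5, P1=4, P2=2, P3=1, P4=3, P5=0, P6=1)
step 2: fire δ:  (P0=5, P1=4, P2=2, P3=1, P4=3, P5=0, P6=1) → (P0=5, P1=4, P2=0, P3=1, P4=0, P5=2, P6=1)
step 3: fire α:  (P0=5, P1=4, P2=0, P3=1, P4=0, P5=2, P6=1) → (P0=2, P1=7, P2=0, P3=0, P4=0, P5=2, P6=1)

(P0=2, P1=7, P2=0, P3=0, P4=0, P5=2, P6=1)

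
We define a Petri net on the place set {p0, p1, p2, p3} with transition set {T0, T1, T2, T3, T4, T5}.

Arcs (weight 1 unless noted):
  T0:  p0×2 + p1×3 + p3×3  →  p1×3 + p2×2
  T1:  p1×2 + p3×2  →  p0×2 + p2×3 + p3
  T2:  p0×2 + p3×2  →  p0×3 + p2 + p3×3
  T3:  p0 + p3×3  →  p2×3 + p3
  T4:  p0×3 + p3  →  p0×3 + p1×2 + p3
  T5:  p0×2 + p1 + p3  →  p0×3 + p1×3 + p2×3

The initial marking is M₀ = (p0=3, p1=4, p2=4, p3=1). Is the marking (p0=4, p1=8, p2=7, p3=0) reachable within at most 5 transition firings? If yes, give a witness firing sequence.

step 1: fire T4:  (p0=3, p1=4, p2=4, p3=1) → (p0=3, p1=6, p2=4, p3=1)
step 2: fire T5:  (p0=3, p1=6, p2=4, p3=1) → (p0=4, p1=8, p2=7, p3=0)

YES — reachable via ⟨T4, T5⟩ (2 firings)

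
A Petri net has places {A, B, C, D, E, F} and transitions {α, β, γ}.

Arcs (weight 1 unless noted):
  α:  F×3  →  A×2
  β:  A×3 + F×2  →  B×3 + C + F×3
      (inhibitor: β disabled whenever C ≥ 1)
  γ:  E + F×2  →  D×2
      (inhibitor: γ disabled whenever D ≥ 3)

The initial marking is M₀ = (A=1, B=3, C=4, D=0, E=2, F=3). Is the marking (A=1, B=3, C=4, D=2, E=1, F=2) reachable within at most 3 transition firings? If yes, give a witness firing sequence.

depth 0: 1 marking
depth 1: 3 markings reached so far
depth 2: 3 markings reached so far
(frontier empty at depth 2; search complete)
target is not among the 3 markings reachable within 3 steps

NO — not reachable within 3 firings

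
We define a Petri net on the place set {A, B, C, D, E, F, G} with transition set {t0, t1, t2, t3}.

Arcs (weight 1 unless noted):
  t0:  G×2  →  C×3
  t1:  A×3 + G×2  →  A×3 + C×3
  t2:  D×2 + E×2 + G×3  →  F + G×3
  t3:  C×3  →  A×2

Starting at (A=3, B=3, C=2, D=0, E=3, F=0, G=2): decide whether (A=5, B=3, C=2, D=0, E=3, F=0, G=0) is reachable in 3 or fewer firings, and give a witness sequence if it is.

step 1: fire t0:  (A=3, B=3, C=2, D=0, E=3, F=0, G=2) → (A=3, B=3, C=5, D=0, E=3, F=0, G=0)
step 2: fire t3:  (A=3, B=3, C=5, D=0, E=3, F=0, G=0) → (A=5, B=3, C=2, D=0, E=3, F=0, G=0)

YES — reachable via ⟨t0, t3⟩ (2 firings)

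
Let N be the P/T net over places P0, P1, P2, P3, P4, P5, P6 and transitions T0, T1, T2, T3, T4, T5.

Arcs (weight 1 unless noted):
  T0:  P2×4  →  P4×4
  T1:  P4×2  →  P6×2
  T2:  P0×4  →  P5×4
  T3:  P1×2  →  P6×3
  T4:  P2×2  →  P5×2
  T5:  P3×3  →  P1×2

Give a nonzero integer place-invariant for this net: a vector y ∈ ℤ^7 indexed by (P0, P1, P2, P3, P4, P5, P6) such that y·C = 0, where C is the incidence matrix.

Incidence matrix C (rows=places, cols=transitions):
       T0   T1   T2   T3   T4   T5
   P0   0    0   -4    0    0    0
   P1   0    0    0   -2    0    2
   P2  -4    0    0    0   -2    0
   P3   0    0    0    0    0   -3
   P4   4   -2    0    0    0    0
   P5   0    0    4    0    2    0
   P6   0    2    0    3    0    0

Candidate y = [2, 3, 2, 2, 2, 2, 2]; check y·C column-wise:
  col T0: 2·0 + 3·0 + 2·-4 + 2·0 + 2·4 + 2·0 + 2·0 = 0
  col T1: 2·0 + 3·0 + 2·0 + 2·0 + 2·-2 + 2·0 + 2·2 = 0
  col T2: 2·-4 + 3·0 + 2·0 + 2·0 + 2·0 + 2·4 + 2·0 = 0
  col T3: 2·0 + 3·-2 + 2·0 + 2·0 + 2·0 + 2·0 + 2·3 = 0
  col T4: 2·0 + 3·0 + 2·-2 + 2·0 + 2·0 + 2·2 + 2·0 = 0
  col T5: 2·0 + 3·2 + 2·0 + 2·-3 + 2·0 + 2·0 + 2·0 = 0

y = (P0:2, P1:3, P2:2, P3:2, P4:2, P5:2, P6:2)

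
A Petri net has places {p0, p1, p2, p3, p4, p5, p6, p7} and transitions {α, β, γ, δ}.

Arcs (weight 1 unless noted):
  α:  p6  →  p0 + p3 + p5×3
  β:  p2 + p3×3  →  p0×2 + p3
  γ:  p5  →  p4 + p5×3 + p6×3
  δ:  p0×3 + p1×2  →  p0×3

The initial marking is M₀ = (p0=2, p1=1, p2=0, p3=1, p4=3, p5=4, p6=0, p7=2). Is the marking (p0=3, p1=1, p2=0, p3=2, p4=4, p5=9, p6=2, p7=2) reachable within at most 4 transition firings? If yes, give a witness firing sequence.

YES — reachable via ⟨γ, α⟩ (2 firings)

step 1: fire γ:  (p0=2, p1=1, p2=0, p3=1, p4=3, p5=4, p6=0, p7=2) → (p0=2, p1=1, p2=0, p3=1, p4=4, p5=6, p6=3, p7=2)
step 2: fire α:  (p0=2, p1=1, p2=0, p3=1, p4=4, p5=6, p6=3, p7=2) → (p0=3, p1=1, p2=0, p3=2, p4=4, p5=9, p6=2, p7=2)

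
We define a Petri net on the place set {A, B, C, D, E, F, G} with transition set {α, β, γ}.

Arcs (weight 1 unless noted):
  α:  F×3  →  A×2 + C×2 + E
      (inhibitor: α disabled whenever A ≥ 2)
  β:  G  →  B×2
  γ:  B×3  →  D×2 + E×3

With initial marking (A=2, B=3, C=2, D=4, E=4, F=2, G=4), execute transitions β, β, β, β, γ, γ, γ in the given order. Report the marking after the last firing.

step 1: fire β:  (A=2, B=3, C=2, D=4, E=4, F=2, G=4) → (A=2, B=5, C=2, D=4, E=4, F=2, G=3)
step 2: fire β:  (A=2, B=5, C=2, D=4, E=4, F=2, G=3) → (A=2, B=7, C=2, D=4, E=4, F=2, G=2)
step 3: fire β:  (A=2, B=7, C=2, D=4, E=4, F=2, G=2) → (A=2, B=9, C=2, D=4, E=4, F=2, G=1)
step 4: fire β:  (A=2, B=9, C=2, D=4, E=4, F=2, G=1) → (A=2, B=11, C=2, D=4, E=4, F=2, G=0)
step 5: fire γ:  (A=2, B=11, C=2, D=4, E=4, F=2, G=0) → (A=2, B=8, C=2, D=6, E=7, F=2, G=0)
step 6: fire γ:  (A=2, B=8, C=2, D=6, E=7, F=2, G=0) → (A=2, B=5, C=2, D=8, E=10, F=2, G=0)
step 7: fire γ:  (A=2, B=5, C=2, D=8, E=10, F=2, G=0) → (A=2, B=2, C=2, D=10, E=13, F=2, G=0)

(A=2, B=2, C=2, D=10, E=13, F=2, G=0)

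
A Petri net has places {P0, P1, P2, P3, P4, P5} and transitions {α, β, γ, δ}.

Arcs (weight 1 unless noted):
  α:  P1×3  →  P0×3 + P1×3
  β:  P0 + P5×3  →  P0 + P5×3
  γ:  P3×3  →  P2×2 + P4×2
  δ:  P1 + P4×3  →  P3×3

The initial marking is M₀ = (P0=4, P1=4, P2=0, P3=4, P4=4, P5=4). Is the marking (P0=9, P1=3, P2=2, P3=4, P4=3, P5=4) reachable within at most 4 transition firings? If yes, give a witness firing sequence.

NO — not reachable within 4 firings

depth 0: 1 marking
depth 1: 4 markings reached so far
depth 2: 8 markings reached so far
depth 3: 14 markings reached so far
depth 4: 21 markings reached so far
target is not among the 21 markings reachable within 4 steps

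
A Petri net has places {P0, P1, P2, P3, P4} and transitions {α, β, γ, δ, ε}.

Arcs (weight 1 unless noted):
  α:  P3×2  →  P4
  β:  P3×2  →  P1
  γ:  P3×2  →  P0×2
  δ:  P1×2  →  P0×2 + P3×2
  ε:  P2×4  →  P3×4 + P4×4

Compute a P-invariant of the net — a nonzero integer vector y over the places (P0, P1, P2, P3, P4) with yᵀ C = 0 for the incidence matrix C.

Incidence matrix C (rows=places, cols=transitions):
        α    β    γ    δ    ε
   P0   0    0    2    2    0
   P1   0    1    0   -2    0
   P2   0    0    0    0   -4
   P3  -2   -2   -2    2    4
   P4   1    0    0    0    4

Candidate y = [1, 2, 3, 1, 2]; check y·C column-wise:
  col α: 1·0 + 2·0 + 3·0 + 1·-2 + 2·1 = 0
  col β: 1·0 + 2·1 + 3·0 + 1·-2 + 2·0 = 0
  col γ: 1·2 + 2·0 + 3·0 + 1·-2 + 2·0 = 0
  col δ: 1·2 + 2·-2 + 3·0 + 1·2 + 2·0 = 0
  col ε: 1·0 + 2·0 + 3·-4 + 1·4 + 2·4 = 0

y = (P0:1, P1:2, P2:3, P3:1, P4:2)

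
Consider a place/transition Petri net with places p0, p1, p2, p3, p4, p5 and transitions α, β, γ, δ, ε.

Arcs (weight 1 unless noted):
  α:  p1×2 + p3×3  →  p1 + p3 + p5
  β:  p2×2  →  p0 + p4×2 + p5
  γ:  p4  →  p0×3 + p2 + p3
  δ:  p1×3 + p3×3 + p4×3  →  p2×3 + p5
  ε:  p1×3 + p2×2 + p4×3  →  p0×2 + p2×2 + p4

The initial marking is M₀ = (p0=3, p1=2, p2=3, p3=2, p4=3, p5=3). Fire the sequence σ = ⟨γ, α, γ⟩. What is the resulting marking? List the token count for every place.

step 1: fire γ:  (p0=3, p1=2, p2=3, p3=2, p4=3, p5=3) → (p0=6, p1=2, p2=4, p3=3, p4=2, p5=3)
step 2: fire α:  (p0=6, p1=2, p2=4, p3=3, p4=2, p5=3) → (p0=6, p1=1, p2=4, p3=1, p4=2, p5=4)
step 3: fire γ:  (p0=6, p1=1, p2=4, p3=1, p4=2, p5=4) → (p0=9, p1=1, p2=5, p3=2, p4=1, p5=4)

(p0=9, p1=1, p2=5, p3=2, p4=1, p5=4)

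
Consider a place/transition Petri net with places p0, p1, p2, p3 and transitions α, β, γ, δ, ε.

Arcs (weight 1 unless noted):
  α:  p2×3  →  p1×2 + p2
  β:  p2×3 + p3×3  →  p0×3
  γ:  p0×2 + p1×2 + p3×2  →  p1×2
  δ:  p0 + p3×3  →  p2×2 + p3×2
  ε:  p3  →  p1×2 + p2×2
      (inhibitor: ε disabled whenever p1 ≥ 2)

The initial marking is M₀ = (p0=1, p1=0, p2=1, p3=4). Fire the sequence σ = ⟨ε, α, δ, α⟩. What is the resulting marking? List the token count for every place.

step 1: fire ε:  (p0=1, p1=0, p2=1, p3=4) → (p0=1, p1=2, p2=3, p3=3)
step 2: fire α:  (p0=1, p1=2, p2=3, p3=3) → (p0=1, p1=4, p2=1, p3=3)
step 3: fire δ:  (p0=1, p1=4, p2=1, p3=3) → (p0=0, p1=4, p2=3, p3=2)
step 4: fire α:  (p0=0, p1=4, p2=3, p3=2) → (p0=0, p1=6, p2=1, p3=2)

(p0=0, p1=6, p2=1, p3=2)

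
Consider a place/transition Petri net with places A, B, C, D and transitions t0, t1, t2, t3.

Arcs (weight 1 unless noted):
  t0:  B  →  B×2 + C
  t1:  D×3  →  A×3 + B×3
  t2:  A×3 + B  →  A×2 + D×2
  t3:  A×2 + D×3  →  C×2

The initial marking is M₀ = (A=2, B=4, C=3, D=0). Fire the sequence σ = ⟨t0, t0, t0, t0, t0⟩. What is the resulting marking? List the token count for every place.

step 1: fire t0:  (A=2, B=4, C=3, D=0) → (A=2, B=5, C=4, D=0)
step 2: fire t0:  (A=2, B=5, C=4, D=0) → (A=2, B=6, C=5, D=0)
step 3: fire t0:  (A=2, B=6, C=5, D=0) → (A=2, B=7, C=6, D=0)
step 4: fire t0:  (A=2, B=7, C=6, D=0) → (A=2, B=8, C=7, D=0)
step 5: fire t0:  (A=2, B=8, C=7, D=0) → (A=2, B=9, C=8, D=0)

(A=2, B=9, C=8, D=0)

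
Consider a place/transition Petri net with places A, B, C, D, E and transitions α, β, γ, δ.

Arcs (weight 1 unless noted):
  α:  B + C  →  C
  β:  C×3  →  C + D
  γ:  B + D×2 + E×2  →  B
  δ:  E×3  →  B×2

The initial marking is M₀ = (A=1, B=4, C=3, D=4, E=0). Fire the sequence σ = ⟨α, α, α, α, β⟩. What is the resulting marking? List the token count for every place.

step 1: fire α:  (A=1, B=4, C=3, D=4, E=0) → (A=1, B=3, C=3, D=4, E=0)
step 2: fire α:  (A=1, B=3, C=3, D=4, E=0) → (A=1, B=2, C=3, D=4, E=0)
step 3: fire α:  (A=1, B=2, C=3, D=4, E=0) → (A=1, B=1, C=3, D=4, E=0)
step 4: fire α:  (A=1, B=1, C=3, D=4, E=0) → (A=1, B=0, C=3, D=4, E=0)
step 5: fire β:  (A=1, B=0, C=3, D=4, E=0) → (A=1, B=0, C=1, D=5, E=0)

(A=1, B=0, C=1, D=5, E=0)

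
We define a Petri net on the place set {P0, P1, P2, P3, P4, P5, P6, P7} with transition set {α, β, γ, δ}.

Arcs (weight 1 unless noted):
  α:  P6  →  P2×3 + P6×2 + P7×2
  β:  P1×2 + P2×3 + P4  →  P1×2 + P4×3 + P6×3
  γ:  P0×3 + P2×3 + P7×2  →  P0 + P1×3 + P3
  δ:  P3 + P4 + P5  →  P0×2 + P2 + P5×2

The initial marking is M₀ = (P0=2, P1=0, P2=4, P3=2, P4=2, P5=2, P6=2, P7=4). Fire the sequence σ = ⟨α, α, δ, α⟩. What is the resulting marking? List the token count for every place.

step 1: fire α:  (P0=2, P1=0, P2=4, P3=2, P4=2, P5=2, P6=2, P7=4) → (P0=2, P1=0, P2=7, P3=2, P4=2, P5=2, P6=3, P7=6)
step 2: fire α:  (P0=2, P1=0, P2=7, P3=2, P4=2, P5=2, P6=3, P7=6) → (P0=2, P1=0, P2=10, P3=2, P4=2, P5=2, P6=4, P7=8)
step 3: fire δ:  (P0=2, P1=0, P2=10, P3=2, P4=2, P5=2, P6=4, P7=8) → (P0=4, P1=0, P2=11, P3=1, P4=1, P5=3, P6=4, P7=8)
step 4: fire α:  (P0=4, P1=0, P2=11, P3=1, P4=1, P5=3, P6=4, P7=8) → (P0=4, P1=0, P2=14, P3=1, P4=1, P5=3, P6=5, P7=10)

(P0=4, P1=0, P2=14, P3=1, P4=1, P5=3, P6=5, P7=10)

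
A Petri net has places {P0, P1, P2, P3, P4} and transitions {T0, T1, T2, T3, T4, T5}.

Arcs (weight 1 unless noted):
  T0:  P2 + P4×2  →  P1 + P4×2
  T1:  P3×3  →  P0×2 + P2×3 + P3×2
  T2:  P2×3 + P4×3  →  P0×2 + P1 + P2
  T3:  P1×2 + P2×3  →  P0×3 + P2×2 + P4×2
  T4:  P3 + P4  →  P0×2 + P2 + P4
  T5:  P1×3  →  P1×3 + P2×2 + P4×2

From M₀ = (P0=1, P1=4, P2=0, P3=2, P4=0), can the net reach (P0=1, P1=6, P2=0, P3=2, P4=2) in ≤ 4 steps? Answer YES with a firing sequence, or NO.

step 1: fire T5:  (P0=1, P1=4, P2=0, P3=2, P4=0) → (P0=1, P1=4, P2=2, P3=2, P4=2)
step 2: fire T0:  (P0=1, P1=4, P2=2, P3=2, P4=2) → (P0=1, P1=5, P2=1, P3=2, P4=2)
step 3: fire T0:  (P0=1, P1=5, P2=1, P3=2, P4=2) → (P0=1, P1=6, P2=0, P3=2, P4=2)

YES — reachable via ⟨T5, T0, T0⟩ (3 firings)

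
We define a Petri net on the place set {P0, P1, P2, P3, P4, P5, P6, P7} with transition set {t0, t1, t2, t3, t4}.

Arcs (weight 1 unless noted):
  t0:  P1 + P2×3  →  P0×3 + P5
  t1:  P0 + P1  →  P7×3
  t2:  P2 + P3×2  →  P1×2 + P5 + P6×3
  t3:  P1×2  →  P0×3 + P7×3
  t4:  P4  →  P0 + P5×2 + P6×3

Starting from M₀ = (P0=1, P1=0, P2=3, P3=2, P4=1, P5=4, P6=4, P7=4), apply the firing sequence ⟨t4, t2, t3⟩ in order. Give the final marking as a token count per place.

(P0=5, P1=0, P2=2, P3=0, P4=0, P5=7, P6=10, P7=7)

step 1: fire t4:  (P0=1, P1=0, P2=3, P3=2, P4=1, P5=4, P6=4, P7=4) → (P0=2, P1=0, P2=3, P3=2, P4=0, P5=6, P6=7, P7=4)
step 2: fire t2:  (P0=2, P1=0, P2=3, P3=2, P4=0, P5=6, P6=7, P7=4) → (P0=2, P1=2, P2=2, P3=0, P4=0, P5=7, P6=10, P7=4)
step 3: fire t3:  (P0=2, P1=2, P2=2, P3=0, P4=0, P5=7, P6=10, P7=4) → (P0=5, P1=0, P2=2, P3=0, P4=0, P5=7, P6=10, P7=7)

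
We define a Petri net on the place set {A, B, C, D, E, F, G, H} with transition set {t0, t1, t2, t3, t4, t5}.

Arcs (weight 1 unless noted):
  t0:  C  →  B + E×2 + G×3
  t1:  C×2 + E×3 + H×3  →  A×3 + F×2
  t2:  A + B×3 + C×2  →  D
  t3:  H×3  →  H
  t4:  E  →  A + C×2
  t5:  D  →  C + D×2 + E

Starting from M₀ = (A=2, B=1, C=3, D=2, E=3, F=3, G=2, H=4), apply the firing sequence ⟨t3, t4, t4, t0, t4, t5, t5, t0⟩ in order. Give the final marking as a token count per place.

step 1: fire t3:  (A=2, B=1, C=3, D=2, E=3, F=3, G=2, H=4) → (A=2, B=1, C=3, D=2, E=3, F=3, G=2, H=2)
step 2: fire t4:  (A=2, B=1, C=3, D=2, E=3, F=3, G=2, H=2) → (A=3, B=1, C=5, D=2, E=2, F=3, G=2, H=2)
step 3: fire t4:  (A=3, B=1, C=5, D=2, E=2, F=3, G=2, H=2) → (A=4, B=1, C=7, D=2, E=1, F=3, G=2, H=2)
step 4: fire t0:  (A=4, B=1, C=7, D=2, E=1, F=3, G=2, H=2) → (A=4, B=2, C=6, D=2, E=3, F=3, G=5, H=2)
step 5: fire t4:  (A=4, B=2, C=6, D=2, E=3, F=3, G=5, H=2) → (A=5, B=2, C=8, D=2, E=2, F=3, G=5, H=2)
step 6: fire t5:  (A=5, B=2, C=8, D=2, E=2, F=3, G=5, H=2) → (A=5, B=2, C=9, D=3, E=3, F=3, G=5, H=2)
step 7: fire t5:  (A=5, B=2, C=9, D=3, E=3, F=3, G=5, H=2) → (A=5, B=2, C=10, D=4, E=4, F=3, G=5, H=2)
step 8: fire t0:  (A=5, B=2, C=10, D=4, E=4, F=3, G=5, H=2) → (A=5, B=3, C=9, D=4, E=6, F=3, G=8, H=2)

(A=5, B=3, C=9, D=4, E=6, F=3, G=8, H=2)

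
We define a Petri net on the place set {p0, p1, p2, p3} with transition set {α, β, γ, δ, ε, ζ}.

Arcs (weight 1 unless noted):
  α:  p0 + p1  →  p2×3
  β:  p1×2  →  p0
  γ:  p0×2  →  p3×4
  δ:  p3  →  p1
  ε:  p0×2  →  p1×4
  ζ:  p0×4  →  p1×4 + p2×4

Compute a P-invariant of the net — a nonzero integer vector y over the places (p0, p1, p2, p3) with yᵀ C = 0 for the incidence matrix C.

Incidence matrix C (rows=places, cols=transitions):
        α    β    γ    δ    ε    ζ
   p0  -1    1   -2    0   -2   -4
   p1  -1   -2    0    1    4    4
   p2   3    0    0    0    0    4
   p3   0    0    4   -1    0    0

Candidate y = [2, 1, 1, 1]; check y·C column-wise:
  col α: 2·-1 + 1·-1 + 1·3 + 1·0 = 0
  col β: 2·1 + 1·-2 + 1·0 + 1·0 = 0
  col γ: 2·-2 + 1·0 + 1·0 + 1·4 = 0
  col δ: 2·0 + 1·1 + 1·0 + 1·-1 = 0
  col ε: 2·-2 + 1·4 + 1·0 + 1·0 = 0
  col ζ: 2·-4 + 1·4 + 1·4 + 1·0 = 0

y = (p0:2, p1:1, p2:1, p3:1)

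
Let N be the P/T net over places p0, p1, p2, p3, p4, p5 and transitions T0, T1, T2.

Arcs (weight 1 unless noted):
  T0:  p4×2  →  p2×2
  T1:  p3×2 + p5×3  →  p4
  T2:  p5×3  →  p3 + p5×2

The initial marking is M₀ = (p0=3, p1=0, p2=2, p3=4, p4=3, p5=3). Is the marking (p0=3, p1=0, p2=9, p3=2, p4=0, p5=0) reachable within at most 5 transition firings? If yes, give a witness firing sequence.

NO — not reachable within 5 firings

depth 0: 1 marking
depth 1: 4 markings reached so far
depth 2: 6 markings reached so far
depth 3: 7 markings reached so far
depth 4: 7 markings reached so far
(frontier empty at depth 4; search complete)
target is not among the 7 markings reachable within 5 steps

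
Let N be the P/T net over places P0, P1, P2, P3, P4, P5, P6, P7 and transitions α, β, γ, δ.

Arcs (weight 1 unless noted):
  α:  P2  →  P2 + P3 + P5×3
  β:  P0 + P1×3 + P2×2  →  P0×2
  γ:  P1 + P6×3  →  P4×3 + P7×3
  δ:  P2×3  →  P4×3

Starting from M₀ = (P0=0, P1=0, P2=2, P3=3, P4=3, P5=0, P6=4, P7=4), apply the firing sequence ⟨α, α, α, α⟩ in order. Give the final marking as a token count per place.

(P0=0, P1=0, P2=2, P3=7, P4=3, P5=12, P6=4, P7=4)

step 1: fire α:  (P0=0, P1=0, P2=2, P3=3, P4=3, P5=0, P6=4, P7=4) → (P0=0, P1=0, P2=2, P3=4, P4=3, P5=3, P6=4, P7=4)
step 2: fire α:  (P0=0, P1=0, P2=2, P3=4, P4=3, P5=3, P6=4, P7=4) → (P0=0, P1=0, P2=2, P3=5, P4=3, P5=6, P6=4, P7=4)
step 3: fire α:  (P0=0, P1=0, P2=2, P3=5, P4=3, P5=6, P6=4, P7=4) → (P0=0, P1=0, P2=2, P3=6, P4=3, P5=9, P6=4, P7=4)
step 4: fire α:  (P0=0, P1=0, P2=2, P3=6, P4=3, P5=9, P6=4, P7=4) → (P0=0, P1=0, P2=2, P3=7, P4=3, P5=12, P6=4, P7=4)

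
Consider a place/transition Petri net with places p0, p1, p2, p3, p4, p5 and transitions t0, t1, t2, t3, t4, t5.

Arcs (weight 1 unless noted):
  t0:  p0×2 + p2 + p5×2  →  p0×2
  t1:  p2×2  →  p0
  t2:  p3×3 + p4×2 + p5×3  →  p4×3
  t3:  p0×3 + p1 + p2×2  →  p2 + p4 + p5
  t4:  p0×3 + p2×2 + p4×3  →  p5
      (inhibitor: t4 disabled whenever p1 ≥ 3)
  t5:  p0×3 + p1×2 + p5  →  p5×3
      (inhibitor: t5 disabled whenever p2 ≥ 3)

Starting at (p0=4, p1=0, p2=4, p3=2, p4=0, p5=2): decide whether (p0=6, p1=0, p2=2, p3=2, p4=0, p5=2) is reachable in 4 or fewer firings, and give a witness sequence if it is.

depth 0: 1 marking
depth 1: 3 markings reached so far
depth 2: 5 markings reached so far
depth 3: 5 markings reached so far
(frontier empty at depth 3; search complete)
target is not among the 5 markings reachable within 4 steps

NO — not reachable within 4 firings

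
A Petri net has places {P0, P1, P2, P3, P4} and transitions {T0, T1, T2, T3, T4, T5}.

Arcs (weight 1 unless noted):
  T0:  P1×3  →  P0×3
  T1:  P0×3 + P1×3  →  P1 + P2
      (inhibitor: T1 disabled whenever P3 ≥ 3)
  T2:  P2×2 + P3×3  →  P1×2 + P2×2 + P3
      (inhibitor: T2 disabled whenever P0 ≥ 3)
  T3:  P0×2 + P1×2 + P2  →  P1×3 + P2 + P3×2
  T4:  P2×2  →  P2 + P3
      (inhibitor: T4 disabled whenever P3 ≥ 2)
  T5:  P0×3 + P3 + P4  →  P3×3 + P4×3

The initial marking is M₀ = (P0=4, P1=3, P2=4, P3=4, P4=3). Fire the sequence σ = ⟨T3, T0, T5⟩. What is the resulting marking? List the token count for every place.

step 1: fire T3:  (P0=4, P1=3, P2=4, P3=4, P4=3) → (P0=2, P1=4, P2=4, P3=6, P4=3)
step 2: fire T0:  (P0=2, P1=4, P2=4, P3=6, P4=3) → (P0=5, P1=1, P2=4, P3=6, P4=3)
step 3: fire T5:  (P0=5, P1=1, P2=4, P3=6, P4=3) → (P0=2, P1=1, P2=4, P3=8, P4=5)

(P0=2, P1=1, P2=4, P3=8, P4=5)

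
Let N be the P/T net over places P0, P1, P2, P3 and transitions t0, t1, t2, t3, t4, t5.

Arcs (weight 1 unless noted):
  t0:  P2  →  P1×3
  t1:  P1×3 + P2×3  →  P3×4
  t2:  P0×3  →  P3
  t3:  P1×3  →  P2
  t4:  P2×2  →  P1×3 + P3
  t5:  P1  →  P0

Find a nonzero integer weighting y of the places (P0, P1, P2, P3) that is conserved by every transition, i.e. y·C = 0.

Incidence matrix C (rows=places, cols=transitions):
       t0   t1   t2   t3   t4   t5
   P0   0    0   -3    0    0    1
   P1   3   -3    0   -3    3   -1
   P2  -1   -3    0    1   -2    0
   P3   0    4    1    0    1    0

Candidate y = [1, 1, 3, 3]; check y·C column-wise:
  col t0: 1·0 + 1·3 + 3·-1 + 3·0 = 0
  col t1: 1·0 + 1·-3 + 3·-3 + 3·4 = 0
  col t2: 1·-3 + 1·0 + 3·0 + 3·1 = 0
  col t3: 1·0 + 1·-3 + 3·1 + 3·0 = 0
  col t4: 1·0 + 1·3 + 3·-2 + 3·1 = 0
  col t5: 1·1 + 1·-1 + 3·0 + 3·0 = 0

y = (P0:1, P1:1, P2:3, P3:3)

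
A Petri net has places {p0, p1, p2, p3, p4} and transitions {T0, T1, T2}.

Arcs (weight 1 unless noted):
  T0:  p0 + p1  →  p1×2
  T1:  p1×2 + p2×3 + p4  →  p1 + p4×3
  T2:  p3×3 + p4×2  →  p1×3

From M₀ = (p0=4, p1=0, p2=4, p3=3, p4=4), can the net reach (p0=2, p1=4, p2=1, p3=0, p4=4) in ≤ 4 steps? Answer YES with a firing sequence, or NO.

YES — reachable via ⟨T2, T0, T0, T1⟩ (4 firings)

step 1: fire T2:  (p0=4, p1=0, p2=4, p3=3, p4=4) → (p0=4, p1=3, p2=4, p3=0, p4=2)
step 2: fire T0:  (p0=4, p1=3, p2=4, p3=0, p4=2) → (p0=3, p1=4, p2=4, p3=0, p4=2)
step 3: fire T0:  (p0=3, p1=4, p2=4, p3=0, p4=2) → (p0=2, p1=5, p2=4, p3=0, p4=2)
step 4: fire T1:  (p0=2, p1=5, p2=4, p3=0, p4=2) → (p0=2, p1=4, p2=1, p3=0, p4=4)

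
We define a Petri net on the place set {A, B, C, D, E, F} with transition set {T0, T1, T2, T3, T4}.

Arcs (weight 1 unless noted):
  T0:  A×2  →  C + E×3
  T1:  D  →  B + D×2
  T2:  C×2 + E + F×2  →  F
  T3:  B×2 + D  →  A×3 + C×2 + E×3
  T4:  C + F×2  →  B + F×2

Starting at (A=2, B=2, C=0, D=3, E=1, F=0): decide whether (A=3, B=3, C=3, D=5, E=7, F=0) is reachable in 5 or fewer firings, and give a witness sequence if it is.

step 1: fire T0:  (A=2, B=2, C=0, D=3, E=1, F=0) → (A=0, B=2, C=1, D=3, E=4, F=0)
step 2: fire T1:  (A=0, B=2, C=1, D=3, E=4, F=0) → (A=0, B=3, C=1, D=4, E=4, F=0)
step 3: fire T1:  (A=0, B=3, C=1, D=4, E=4, F=0) → (A=0, B=4, C=1, D=5, E=4, F=0)
step 4: fire T1:  (A=0, B=4, C=1, D=5, E=4, F=0) → (A=0, B=5, C=1, D=6, E=4, F=0)
step 5: fire T3:  (A=0, B=5, C=1, D=6, E=4, F=0) → (A=3, B=3, C=3, D=5, E=7, F=0)

YES — reachable via ⟨T0, T1, T1, T1, T3⟩ (5 firings)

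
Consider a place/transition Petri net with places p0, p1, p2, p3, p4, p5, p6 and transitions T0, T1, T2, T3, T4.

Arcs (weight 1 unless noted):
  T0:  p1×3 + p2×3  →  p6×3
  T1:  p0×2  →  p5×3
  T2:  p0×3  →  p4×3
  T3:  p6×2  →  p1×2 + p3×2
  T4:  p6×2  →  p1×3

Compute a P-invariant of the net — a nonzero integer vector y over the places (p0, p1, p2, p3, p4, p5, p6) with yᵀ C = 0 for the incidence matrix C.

y = (p0:3, p1:0, p2:0, p3:0, p4:3, p5:2, p6:0)

Incidence matrix C (rows=places, cols=transitions):
       T0   T1   T2   T3   T4
   p0   0   -2   -3    0    0
   p1  -3    0    0    2    3
   p2  -3    0    0    0    0
   p3   0    0    0    2    0
   p4   0    0    3    0    0
   p5   0    3    0    0    0
   p6   3    0    0   -2   -2

Candidate y = [3, 0, 0, 0, 3, 2, 0]; check y·C column-wise:
  col T0: 3·0 + 0·-3 + 0·-3 + 3·0 + 2·0 + 0·3 = 0
  col T1: 3·-2 + 3·0 + 2·3 = 0
  col T2: 3·-3 + 3·3 + 2·0 = 0
  col T3: 3·0 + 0·2 + 0·2 + 3·0 + 2·0 + 0·-2 = 0
  col T4: 3·0 + 0·3 + 3·0 + 2·0 + 0·-2 = 0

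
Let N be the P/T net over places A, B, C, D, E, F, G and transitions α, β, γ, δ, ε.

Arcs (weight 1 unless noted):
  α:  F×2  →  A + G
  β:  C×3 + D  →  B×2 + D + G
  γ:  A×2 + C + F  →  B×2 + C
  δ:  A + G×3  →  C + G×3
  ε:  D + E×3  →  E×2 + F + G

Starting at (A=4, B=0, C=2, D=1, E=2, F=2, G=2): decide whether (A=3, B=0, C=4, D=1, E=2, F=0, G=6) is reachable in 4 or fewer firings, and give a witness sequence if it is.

NO — not reachable within 4 firings

depth 0: 1 marking
depth 1: 3 markings reached so far
depth 2: 5 markings reached so far
depth 3: 7 markings reached so far
depth 4: 9 markings reached so far
target is not among the 9 markings reachable within 4 steps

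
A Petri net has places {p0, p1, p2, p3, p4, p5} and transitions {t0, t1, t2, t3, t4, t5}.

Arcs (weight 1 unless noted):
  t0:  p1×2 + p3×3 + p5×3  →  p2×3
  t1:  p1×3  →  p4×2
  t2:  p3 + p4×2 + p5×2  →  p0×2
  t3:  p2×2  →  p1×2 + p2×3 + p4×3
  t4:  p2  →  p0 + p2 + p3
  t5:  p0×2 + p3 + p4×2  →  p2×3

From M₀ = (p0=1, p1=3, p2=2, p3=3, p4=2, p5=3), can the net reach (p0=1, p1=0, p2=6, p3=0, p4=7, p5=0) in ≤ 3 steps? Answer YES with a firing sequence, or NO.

step 1: fire t0:  (p0=1, p1=3, p2=2, p3=3, p4=2, p5=3) → (p0=1, p1=1, p2=5, p3=0, p4=2, p5=0)
step 2: fire t3:  (p0=1, p1=1, p2=5, p3=0, p4=2, p5=0) → (p0=1, p1=3, p2=6, p3=0, p4=5, p5=0)
step 3: fire t1:  (p0=1, p1=3, p2=6, p3=0, p4=5, p5=0) → (p0=1, p1=0, p2=6, p3=0, p4=7, p5=0)

YES — reachable via ⟨t0, t3, t1⟩ (3 firings)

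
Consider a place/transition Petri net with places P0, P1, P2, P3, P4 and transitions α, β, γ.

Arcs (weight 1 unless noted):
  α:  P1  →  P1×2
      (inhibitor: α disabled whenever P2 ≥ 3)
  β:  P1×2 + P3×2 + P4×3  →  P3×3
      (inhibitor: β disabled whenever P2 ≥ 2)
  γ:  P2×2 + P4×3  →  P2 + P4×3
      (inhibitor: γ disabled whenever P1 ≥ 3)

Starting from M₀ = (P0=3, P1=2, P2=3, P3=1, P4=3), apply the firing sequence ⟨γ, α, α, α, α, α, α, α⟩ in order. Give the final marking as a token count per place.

(P0=3, P1=9, P2=2, P3=1, P4=3)

step 1: fire γ:  (P0=3, P1=2, P2=3, P3=1, P4=3) → (P0=3, P1=2, P2=2, P3=1, P4=3)
step 2: fire α:  (P0=3, P1=2, P2=2, P3=1, P4=3) → (P0=3, P1=3, P2=2, P3=1, P4=3)
step 3: fire α:  (P0=3, P1=3, P2=2, P3=1, P4=3) → (P0=3, P1=4, P2=2, P3=1, P4=3)
step 4: fire α:  (P0=3, P1=4, P2=2, P3=1, P4=3) → (P0=3, P1=5, P2=2, P3=1, P4=3)
step 5: fire α:  (P0=3, P1=5, P2=2, P3=1, P4=3) → (P0=3, P1=6, P2=2, P3=1, P4=3)
step 6: fire α:  (P0=3, P1=6, P2=2, P3=1, P4=3) → (P0=3, P1=7, P2=2, P3=1, P4=3)
step 7: fire α:  (P0=3, P1=7, P2=2, P3=1, P4=3) → (P0=3, P1=8, P2=2, P3=1, P4=3)
step 8: fire α:  (P0=3, P1=8, P2=2, P3=1, P4=3) → (P0=3, P1=9, P2=2, P3=1, P4=3)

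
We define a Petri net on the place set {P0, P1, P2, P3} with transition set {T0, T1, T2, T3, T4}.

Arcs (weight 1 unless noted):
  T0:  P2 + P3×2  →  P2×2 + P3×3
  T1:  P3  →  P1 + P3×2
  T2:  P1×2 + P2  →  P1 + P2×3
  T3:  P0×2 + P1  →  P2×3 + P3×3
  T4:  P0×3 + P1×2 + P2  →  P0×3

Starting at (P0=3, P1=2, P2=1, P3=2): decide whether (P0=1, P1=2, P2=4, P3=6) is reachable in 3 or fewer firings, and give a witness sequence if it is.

step 1: fire T1:  (P0=3, P1=2, P2=1, P3=2) → (P0=3, P1=3, P2=1, P3=3)
step 2: fire T3:  (P0=3, P1=3, P2=1, P3=3) → (P0=1, P1=2, P2=4, P3=6)

YES — reachable via ⟨T1, T3⟩ (2 firings)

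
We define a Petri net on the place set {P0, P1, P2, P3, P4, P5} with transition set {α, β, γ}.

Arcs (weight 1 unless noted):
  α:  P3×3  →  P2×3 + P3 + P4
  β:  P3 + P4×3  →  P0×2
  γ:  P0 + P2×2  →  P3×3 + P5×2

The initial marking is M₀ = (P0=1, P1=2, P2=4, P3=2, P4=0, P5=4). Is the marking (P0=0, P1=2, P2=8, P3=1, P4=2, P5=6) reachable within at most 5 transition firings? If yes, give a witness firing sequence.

YES — reachable via ⟨γ, α, α⟩ (3 firings)

step 1: fire γ:  (P0=1, P1=2, P2=4, P3=2, P4=0, P5=4) → (P0=0, P1=2, P2=2, P3=5, P4=0, P5=6)
step 2: fire α:  (P0=0, P1=2, P2=2, P3=5, P4=0, P5=6) → (P0=0, P1=2, P2=5, P3=3, P4=1, P5=6)
step 3: fire α:  (P0=0, P1=2, P2=5, P3=3, P4=1, P5=6) → (P0=0, P1=2, P2=8, P3=1, P4=2, P5=6)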